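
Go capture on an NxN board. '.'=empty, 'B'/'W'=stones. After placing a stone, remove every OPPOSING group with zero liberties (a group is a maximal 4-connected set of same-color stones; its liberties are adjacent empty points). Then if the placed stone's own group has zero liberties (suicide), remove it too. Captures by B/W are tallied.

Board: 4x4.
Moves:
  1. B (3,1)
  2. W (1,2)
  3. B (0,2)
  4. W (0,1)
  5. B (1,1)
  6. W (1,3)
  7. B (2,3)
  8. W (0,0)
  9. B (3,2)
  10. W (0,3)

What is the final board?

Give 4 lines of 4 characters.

Move 1: B@(3,1) -> caps B=0 W=0
Move 2: W@(1,2) -> caps B=0 W=0
Move 3: B@(0,2) -> caps B=0 W=0
Move 4: W@(0,1) -> caps B=0 W=0
Move 5: B@(1,1) -> caps B=0 W=0
Move 6: W@(1,3) -> caps B=0 W=0
Move 7: B@(2,3) -> caps B=0 W=0
Move 8: W@(0,0) -> caps B=0 W=0
Move 9: B@(3,2) -> caps B=0 W=0
Move 10: W@(0,3) -> caps B=0 W=1

Answer: WW.W
.BWW
...B
.BB.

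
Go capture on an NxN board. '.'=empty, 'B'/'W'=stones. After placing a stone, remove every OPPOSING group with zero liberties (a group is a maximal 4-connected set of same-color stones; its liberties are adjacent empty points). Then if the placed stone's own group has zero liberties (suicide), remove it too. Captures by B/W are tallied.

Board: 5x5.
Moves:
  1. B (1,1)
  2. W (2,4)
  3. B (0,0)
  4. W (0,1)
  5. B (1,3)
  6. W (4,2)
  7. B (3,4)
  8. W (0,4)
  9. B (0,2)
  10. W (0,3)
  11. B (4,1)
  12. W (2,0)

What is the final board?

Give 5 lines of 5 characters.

Move 1: B@(1,1) -> caps B=0 W=0
Move 2: W@(2,4) -> caps B=0 W=0
Move 3: B@(0,0) -> caps B=0 W=0
Move 4: W@(0,1) -> caps B=0 W=0
Move 5: B@(1,3) -> caps B=0 W=0
Move 6: W@(4,2) -> caps B=0 W=0
Move 7: B@(3,4) -> caps B=0 W=0
Move 8: W@(0,4) -> caps B=0 W=0
Move 9: B@(0,2) -> caps B=1 W=0
Move 10: W@(0,3) -> caps B=1 W=0
Move 11: B@(4,1) -> caps B=1 W=0
Move 12: W@(2,0) -> caps B=1 W=0

Answer: B.BWW
.B.B.
W...W
....B
.BW..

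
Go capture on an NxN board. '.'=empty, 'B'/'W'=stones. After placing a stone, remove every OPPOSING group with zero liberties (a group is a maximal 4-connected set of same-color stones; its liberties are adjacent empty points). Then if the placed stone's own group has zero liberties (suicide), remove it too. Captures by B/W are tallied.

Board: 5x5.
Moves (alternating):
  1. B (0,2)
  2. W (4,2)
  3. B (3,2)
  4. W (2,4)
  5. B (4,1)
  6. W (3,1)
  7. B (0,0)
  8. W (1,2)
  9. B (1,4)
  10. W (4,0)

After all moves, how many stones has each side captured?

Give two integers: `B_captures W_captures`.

Answer: 0 1

Derivation:
Move 1: B@(0,2) -> caps B=0 W=0
Move 2: W@(4,2) -> caps B=0 W=0
Move 3: B@(3,2) -> caps B=0 W=0
Move 4: W@(2,4) -> caps B=0 W=0
Move 5: B@(4,1) -> caps B=0 W=0
Move 6: W@(3,1) -> caps B=0 W=0
Move 7: B@(0,0) -> caps B=0 W=0
Move 8: W@(1,2) -> caps B=0 W=0
Move 9: B@(1,4) -> caps B=0 W=0
Move 10: W@(4,0) -> caps B=0 W=1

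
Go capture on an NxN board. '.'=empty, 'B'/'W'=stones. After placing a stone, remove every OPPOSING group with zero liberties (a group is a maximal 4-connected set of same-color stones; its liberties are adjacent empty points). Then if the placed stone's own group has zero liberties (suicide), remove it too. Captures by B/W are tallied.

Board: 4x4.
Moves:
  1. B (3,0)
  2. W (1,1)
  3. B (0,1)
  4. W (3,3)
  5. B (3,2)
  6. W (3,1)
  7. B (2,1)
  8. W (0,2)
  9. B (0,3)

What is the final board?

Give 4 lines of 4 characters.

Move 1: B@(3,0) -> caps B=0 W=0
Move 2: W@(1,1) -> caps B=0 W=0
Move 3: B@(0,1) -> caps B=0 W=0
Move 4: W@(3,3) -> caps B=0 W=0
Move 5: B@(3,2) -> caps B=0 W=0
Move 6: W@(3,1) -> caps B=0 W=0
Move 7: B@(2,1) -> caps B=1 W=0
Move 8: W@(0,2) -> caps B=1 W=0
Move 9: B@(0,3) -> caps B=1 W=0

Answer: .BWB
.W..
.B..
B.BW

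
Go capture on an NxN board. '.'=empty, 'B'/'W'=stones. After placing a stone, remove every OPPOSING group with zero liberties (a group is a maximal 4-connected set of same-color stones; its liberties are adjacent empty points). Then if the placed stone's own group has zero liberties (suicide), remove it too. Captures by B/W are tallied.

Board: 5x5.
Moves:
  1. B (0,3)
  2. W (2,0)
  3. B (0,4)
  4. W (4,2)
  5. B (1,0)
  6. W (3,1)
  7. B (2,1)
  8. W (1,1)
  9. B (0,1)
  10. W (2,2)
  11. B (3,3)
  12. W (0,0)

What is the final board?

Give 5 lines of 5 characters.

Answer: WB.BB
.W...
W.W..
.W.B.
..W..

Derivation:
Move 1: B@(0,3) -> caps B=0 W=0
Move 2: W@(2,0) -> caps B=0 W=0
Move 3: B@(0,4) -> caps B=0 W=0
Move 4: W@(4,2) -> caps B=0 W=0
Move 5: B@(1,0) -> caps B=0 W=0
Move 6: W@(3,1) -> caps B=0 W=0
Move 7: B@(2,1) -> caps B=0 W=0
Move 8: W@(1,1) -> caps B=0 W=0
Move 9: B@(0,1) -> caps B=0 W=0
Move 10: W@(2,2) -> caps B=0 W=1
Move 11: B@(3,3) -> caps B=0 W=1
Move 12: W@(0,0) -> caps B=0 W=2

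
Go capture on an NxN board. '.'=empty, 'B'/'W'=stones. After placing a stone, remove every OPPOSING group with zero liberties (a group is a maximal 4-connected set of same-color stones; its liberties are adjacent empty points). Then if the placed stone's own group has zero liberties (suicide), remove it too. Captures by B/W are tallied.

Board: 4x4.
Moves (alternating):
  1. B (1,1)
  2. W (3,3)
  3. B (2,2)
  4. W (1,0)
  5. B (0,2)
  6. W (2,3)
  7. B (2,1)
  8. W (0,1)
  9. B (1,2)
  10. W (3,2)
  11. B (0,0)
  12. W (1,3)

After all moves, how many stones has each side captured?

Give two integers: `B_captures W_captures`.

Move 1: B@(1,1) -> caps B=0 W=0
Move 2: W@(3,3) -> caps B=0 W=0
Move 3: B@(2,2) -> caps B=0 W=0
Move 4: W@(1,0) -> caps B=0 W=0
Move 5: B@(0,2) -> caps B=0 W=0
Move 6: W@(2,3) -> caps B=0 W=0
Move 7: B@(2,1) -> caps B=0 W=0
Move 8: W@(0,1) -> caps B=0 W=0
Move 9: B@(1,2) -> caps B=0 W=0
Move 10: W@(3,2) -> caps B=0 W=0
Move 11: B@(0,0) -> caps B=1 W=0
Move 12: W@(1,3) -> caps B=1 W=0

Answer: 1 0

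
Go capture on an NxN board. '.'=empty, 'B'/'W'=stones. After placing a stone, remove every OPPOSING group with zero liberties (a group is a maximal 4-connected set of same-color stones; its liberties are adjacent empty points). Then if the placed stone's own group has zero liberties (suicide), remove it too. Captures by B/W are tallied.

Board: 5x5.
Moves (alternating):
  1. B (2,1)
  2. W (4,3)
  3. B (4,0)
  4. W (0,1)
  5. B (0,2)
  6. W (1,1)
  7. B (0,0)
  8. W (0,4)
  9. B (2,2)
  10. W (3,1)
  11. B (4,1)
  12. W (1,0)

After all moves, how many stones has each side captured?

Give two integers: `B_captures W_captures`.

Move 1: B@(2,1) -> caps B=0 W=0
Move 2: W@(4,3) -> caps B=0 W=0
Move 3: B@(4,0) -> caps B=0 W=0
Move 4: W@(0,1) -> caps B=0 W=0
Move 5: B@(0,2) -> caps B=0 W=0
Move 6: W@(1,1) -> caps B=0 W=0
Move 7: B@(0,0) -> caps B=0 W=0
Move 8: W@(0,4) -> caps B=0 W=0
Move 9: B@(2,2) -> caps B=0 W=0
Move 10: W@(3,1) -> caps B=0 W=0
Move 11: B@(4,1) -> caps B=0 W=0
Move 12: W@(1,0) -> caps B=0 W=1

Answer: 0 1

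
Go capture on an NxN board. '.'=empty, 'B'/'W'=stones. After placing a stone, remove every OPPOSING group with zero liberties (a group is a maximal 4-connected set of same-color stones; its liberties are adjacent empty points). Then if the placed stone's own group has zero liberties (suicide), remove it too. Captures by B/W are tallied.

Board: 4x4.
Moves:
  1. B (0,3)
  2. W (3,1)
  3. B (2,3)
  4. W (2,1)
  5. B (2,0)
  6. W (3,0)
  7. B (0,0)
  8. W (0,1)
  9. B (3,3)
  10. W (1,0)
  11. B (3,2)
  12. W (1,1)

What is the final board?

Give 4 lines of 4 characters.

Answer: .W.B
WW..
.W.B
WWBB

Derivation:
Move 1: B@(0,3) -> caps B=0 W=0
Move 2: W@(3,1) -> caps B=0 W=0
Move 3: B@(2,3) -> caps B=0 W=0
Move 4: W@(2,1) -> caps B=0 W=0
Move 5: B@(2,0) -> caps B=0 W=0
Move 6: W@(3,0) -> caps B=0 W=0
Move 7: B@(0,0) -> caps B=0 W=0
Move 8: W@(0,1) -> caps B=0 W=0
Move 9: B@(3,3) -> caps B=0 W=0
Move 10: W@(1,0) -> caps B=0 W=2
Move 11: B@(3,2) -> caps B=0 W=2
Move 12: W@(1,1) -> caps B=0 W=2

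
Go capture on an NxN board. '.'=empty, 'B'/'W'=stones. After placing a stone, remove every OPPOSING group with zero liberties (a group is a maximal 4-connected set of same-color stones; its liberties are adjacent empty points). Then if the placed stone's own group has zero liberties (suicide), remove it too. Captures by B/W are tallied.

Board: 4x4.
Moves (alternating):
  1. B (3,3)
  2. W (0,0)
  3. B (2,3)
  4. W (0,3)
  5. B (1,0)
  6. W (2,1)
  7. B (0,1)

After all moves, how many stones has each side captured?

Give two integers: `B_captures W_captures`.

Move 1: B@(3,3) -> caps B=0 W=0
Move 2: W@(0,0) -> caps B=0 W=0
Move 3: B@(2,3) -> caps B=0 W=0
Move 4: W@(0,3) -> caps B=0 W=0
Move 5: B@(1,0) -> caps B=0 W=0
Move 6: W@(2,1) -> caps B=0 W=0
Move 7: B@(0,1) -> caps B=1 W=0

Answer: 1 0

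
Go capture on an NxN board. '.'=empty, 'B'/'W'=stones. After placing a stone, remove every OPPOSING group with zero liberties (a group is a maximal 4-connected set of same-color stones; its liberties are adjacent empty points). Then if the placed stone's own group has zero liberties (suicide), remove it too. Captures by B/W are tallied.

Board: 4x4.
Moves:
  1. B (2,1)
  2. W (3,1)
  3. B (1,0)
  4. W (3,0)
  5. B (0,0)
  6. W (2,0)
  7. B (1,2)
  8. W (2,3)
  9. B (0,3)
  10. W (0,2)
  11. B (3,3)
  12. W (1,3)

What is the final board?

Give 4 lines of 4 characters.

Answer: B.W.
B.BW
WB.W
WW.B

Derivation:
Move 1: B@(2,1) -> caps B=0 W=0
Move 2: W@(3,1) -> caps B=0 W=0
Move 3: B@(1,0) -> caps B=0 W=0
Move 4: W@(3,0) -> caps B=0 W=0
Move 5: B@(0,0) -> caps B=0 W=0
Move 6: W@(2,0) -> caps B=0 W=0
Move 7: B@(1,2) -> caps B=0 W=0
Move 8: W@(2,3) -> caps B=0 W=0
Move 9: B@(0,3) -> caps B=0 W=0
Move 10: W@(0,2) -> caps B=0 W=0
Move 11: B@(3,3) -> caps B=0 W=0
Move 12: W@(1,3) -> caps B=0 W=1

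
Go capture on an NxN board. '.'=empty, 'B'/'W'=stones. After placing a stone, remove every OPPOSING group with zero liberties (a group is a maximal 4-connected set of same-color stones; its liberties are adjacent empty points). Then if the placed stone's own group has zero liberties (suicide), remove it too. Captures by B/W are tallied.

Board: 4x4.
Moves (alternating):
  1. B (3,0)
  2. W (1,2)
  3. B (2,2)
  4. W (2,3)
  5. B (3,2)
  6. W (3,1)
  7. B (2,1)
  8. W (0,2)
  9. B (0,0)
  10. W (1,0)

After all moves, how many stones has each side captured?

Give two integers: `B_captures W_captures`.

Move 1: B@(3,0) -> caps B=0 W=0
Move 2: W@(1,2) -> caps B=0 W=0
Move 3: B@(2,2) -> caps B=0 W=0
Move 4: W@(2,3) -> caps B=0 W=0
Move 5: B@(3,2) -> caps B=0 W=0
Move 6: W@(3,1) -> caps B=0 W=0
Move 7: B@(2,1) -> caps B=1 W=0
Move 8: W@(0,2) -> caps B=1 W=0
Move 9: B@(0,0) -> caps B=1 W=0
Move 10: W@(1,0) -> caps B=1 W=0

Answer: 1 0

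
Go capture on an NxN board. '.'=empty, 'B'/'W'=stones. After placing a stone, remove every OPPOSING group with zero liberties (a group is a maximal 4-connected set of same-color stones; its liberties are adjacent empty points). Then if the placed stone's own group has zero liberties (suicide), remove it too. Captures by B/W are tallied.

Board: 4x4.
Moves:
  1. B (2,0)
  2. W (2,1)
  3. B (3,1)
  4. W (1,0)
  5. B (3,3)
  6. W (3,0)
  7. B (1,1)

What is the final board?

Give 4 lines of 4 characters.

Move 1: B@(2,0) -> caps B=0 W=0
Move 2: W@(2,1) -> caps B=0 W=0
Move 3: B@(3,1) -> caps B=0 W=0
Move 4: W@(1,0) -> caps B=0 W=0
Move 5: B@(3,3) -> caps B=0 W=0
Move 6: W@(3,0) -> caps B=0 W=1
Move 7: B@(1,1) -> caps B=0 W=1

Answer: ....
WB..
.W..
WB.B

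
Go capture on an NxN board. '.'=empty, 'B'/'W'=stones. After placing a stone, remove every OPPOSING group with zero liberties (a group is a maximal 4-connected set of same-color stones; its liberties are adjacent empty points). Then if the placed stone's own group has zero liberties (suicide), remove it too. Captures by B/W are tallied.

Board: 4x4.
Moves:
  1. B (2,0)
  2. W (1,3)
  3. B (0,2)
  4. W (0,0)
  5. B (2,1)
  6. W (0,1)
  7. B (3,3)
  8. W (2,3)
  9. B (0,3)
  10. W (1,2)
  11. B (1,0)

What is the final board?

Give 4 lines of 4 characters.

Answer: WW..
B.WW
BB.W
...B

Derivation:
Move 1: B@(2,0) -> caps B=0 W=0
Move 2: W@(1,3) -> caps B=0 W=0
Move 3: B@(0,2) -> caps B=0 W=0
Move 4: W@(0,0) -> caps B=0 W=0
Move 5: B@(2,1) -> caps B=0 W=0
Move 6: W@(0,1) -> caps B=0 W=0
Move 7: B@(3,3) -> caps B=0 W=0
Move 8: W@(2,3) -> caps B=0 W=0
Move 9: B@(0,3) -> caps B=0 W=0
Move 10: W@(1,2) -> caps B=0 W=2
Move 11: B@(1,0) -> caps B=0 W=2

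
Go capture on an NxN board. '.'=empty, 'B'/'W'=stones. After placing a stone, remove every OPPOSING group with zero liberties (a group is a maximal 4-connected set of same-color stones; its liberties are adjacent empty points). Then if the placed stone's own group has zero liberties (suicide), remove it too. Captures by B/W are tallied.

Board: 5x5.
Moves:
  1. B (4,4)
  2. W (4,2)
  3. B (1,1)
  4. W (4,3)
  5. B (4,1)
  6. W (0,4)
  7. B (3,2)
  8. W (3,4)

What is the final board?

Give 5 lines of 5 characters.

Move 1: B@(4,4) -> caps B=0 W=0
Move 2: W@(4,2) -> caps B=0 W=0
Move 3: B@(1,1) -> caps B=0 W=0
Move 4: W@(4,3) -> caps B=0 W=0
Move 5: B@(4,1) -> caps B=0 W=0
Move 6: W@(0,4) -> caps B=0 W=0
Move 7: B@(3,2) -> caps B=0 W=0
Move 8: W@(3,4) -> caps B=0 W=1

Answer: ....W
.B...
.....
..B.W
.BWW.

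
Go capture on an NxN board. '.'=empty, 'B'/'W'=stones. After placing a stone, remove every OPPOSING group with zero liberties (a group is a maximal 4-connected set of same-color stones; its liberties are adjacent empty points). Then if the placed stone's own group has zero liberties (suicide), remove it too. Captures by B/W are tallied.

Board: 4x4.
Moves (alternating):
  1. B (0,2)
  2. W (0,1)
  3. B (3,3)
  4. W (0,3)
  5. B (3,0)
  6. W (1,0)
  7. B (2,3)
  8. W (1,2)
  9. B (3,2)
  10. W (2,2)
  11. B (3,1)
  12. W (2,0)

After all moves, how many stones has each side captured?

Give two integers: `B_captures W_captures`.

Answer: 0 1

Derivation:
Move 1: B@(0,2) -> caps B=0 W=0
Move 2: W@(0,1) -> caps B=0 W=0
Move 3: B@(3,3) -> caps B=0 W=0
Move 4: W@(0,3) -> caps B=0 W=0
Move 5: B@(3,0) -> caps B=0 W=0
Move 6: W@(1,0) -> caps B=0 W=0
Move 7: B@(2,3) -> caps B=0 W=0
Move 8: W@(1,2) -> caps B=0 W=1
Move 9: B@(3,2) -> caps B=0 W=1
Move 10: W@(2,2) -> caps B=0 W=1
Move 11: B@(3,1) -> caps B=0 W=1
Move 12: W@(2,0) -> caps B=0 W=1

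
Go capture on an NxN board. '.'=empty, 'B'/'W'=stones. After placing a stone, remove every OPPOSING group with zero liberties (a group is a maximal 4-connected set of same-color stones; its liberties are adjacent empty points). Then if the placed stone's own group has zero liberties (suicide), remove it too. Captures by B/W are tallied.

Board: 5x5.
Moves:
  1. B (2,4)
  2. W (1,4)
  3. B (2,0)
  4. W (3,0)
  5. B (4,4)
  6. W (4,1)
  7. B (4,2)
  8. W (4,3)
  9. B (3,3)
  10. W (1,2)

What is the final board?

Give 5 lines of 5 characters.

Answer: .....
..W.W
B...B
W..B.
.WB.B

Derivation:
Move 1: B@(2,4) -> caps B=0 W=0
Move 2: W@(1,4) -> caps B=0 W=0
Move 3: B@(2,0) -> caps B=0 W=0
Move 4: W@(3,0) -> caps B=0 W=0
Move 5: B@(4,4) -> caps B=0 W=0
Move 6: W@(4,1) -> caps B=0 W=0
Move 7: B@(4,2) -> caps B=0 W=0
Move 8: W@(4,3) -> caps B=0 W=0
Move 9: B@(3,3) -> caps B=1 W=0
Move 10: W@(1,2) -> caps B=1 W=0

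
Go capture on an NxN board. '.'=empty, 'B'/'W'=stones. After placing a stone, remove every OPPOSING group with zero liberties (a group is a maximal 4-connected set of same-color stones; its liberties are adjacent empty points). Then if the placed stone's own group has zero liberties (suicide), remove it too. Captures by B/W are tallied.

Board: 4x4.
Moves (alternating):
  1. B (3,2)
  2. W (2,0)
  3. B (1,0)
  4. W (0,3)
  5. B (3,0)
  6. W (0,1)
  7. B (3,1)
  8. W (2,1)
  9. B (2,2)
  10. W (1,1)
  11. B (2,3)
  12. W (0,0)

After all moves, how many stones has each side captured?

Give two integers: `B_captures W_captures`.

Move 1: B@(3,2) -> caps B=0 W=0
Move 2: W@(2,0) -> caps B=0 W=0
Move 3: B@(1,0) -> caps B=0 W=0
Move 4: W@(0,3) -> caps B=0 W=0
Move 5: B@(3,0) -> caps B=0 W=0
Move 6: W@(0,1) -> caps B=0 W=0
Move 7: B@(3,1) -> caps B=0 W=0
Move 8: W@(2,1) -> caps B=0 W=0
Move 9: B@(2,2) -> caps B=0 W=0
Move 10: W@(1,1) -> caps B=0 W=0
Move 11: B@(2,3) -> caps B=0 W=0
Move 12: W@(0,0) -> caps B=0 W=1

Answer: 0 1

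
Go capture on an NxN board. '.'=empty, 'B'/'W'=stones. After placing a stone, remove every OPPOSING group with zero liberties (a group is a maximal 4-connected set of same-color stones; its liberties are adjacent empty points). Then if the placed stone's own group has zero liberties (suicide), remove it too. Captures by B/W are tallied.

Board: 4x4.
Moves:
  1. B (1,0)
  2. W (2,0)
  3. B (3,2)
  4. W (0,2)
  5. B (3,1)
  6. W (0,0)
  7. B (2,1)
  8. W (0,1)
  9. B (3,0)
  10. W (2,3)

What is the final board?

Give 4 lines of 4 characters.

Answer: WWW.
B...
.B.W
BBB.

Derivation:
Move 1: B@(1,0) -> caps B=0 W=0
Move 2: W@(2,0) -> caps B=0 W=0
Move 3: B@(3,2) -> caps B=0 W=0
Move 4: W@(0,2) -> caps B=0 W=0
Move 5: B@(3,1) -> caps B=0 W=0
Move 6: W@(0,0) -> caps B=0 W=0
Move 7: B@(2,1) -> caps B=0 W=0
Move 8: W@(0,1) -> caps B=0 W=0
Move 9: B@(3,0) -> caps B=1 W=0
Move 10: W@(2,3) -> caps B=1 W=0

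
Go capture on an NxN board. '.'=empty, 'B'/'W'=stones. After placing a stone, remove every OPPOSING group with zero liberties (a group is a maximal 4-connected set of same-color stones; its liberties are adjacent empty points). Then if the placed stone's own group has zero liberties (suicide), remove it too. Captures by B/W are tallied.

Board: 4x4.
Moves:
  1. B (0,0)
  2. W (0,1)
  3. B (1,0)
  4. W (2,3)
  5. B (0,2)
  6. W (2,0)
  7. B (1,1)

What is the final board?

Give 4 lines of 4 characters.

Move 1: B@(0,0) -> caps B=0 W=0
Move 2: W@(0,1) -> caps B=0 W=0
Move 3: B@(1,0) -> caps B=0 W=0
Move 4: W@(2,3) -> caps B=0 W=0
Move 5: B@(0,2) -> caps B=0 W=0
Move 6: W@(2,0) -> caps B=0 W=0
Move 7: B@(1,1) -> caps B=1 W=0

Answer: B.B.
BB..
W..W
....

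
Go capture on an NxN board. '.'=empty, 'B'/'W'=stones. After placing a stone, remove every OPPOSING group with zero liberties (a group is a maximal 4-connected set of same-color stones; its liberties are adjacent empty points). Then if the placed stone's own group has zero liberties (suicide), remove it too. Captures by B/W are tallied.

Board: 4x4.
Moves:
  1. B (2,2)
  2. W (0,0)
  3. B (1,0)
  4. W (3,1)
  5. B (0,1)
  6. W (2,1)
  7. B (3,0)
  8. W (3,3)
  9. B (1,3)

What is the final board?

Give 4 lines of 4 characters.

Answer: .B..
B..B
.WB.
BW.W

Derivation:
Move 1: B@(2,2) -> caps B=0 W=0
Move 2: W@(0,0) -> caps B=0 W=0
Move 3: B@(1,0) -> caps B=0 W=0
Move 4: W@(3,1) -> caps B=0 W=0
Move 5: B@(0,1) -> caps B=1 W=0
Move 6: W@(2,1) -> caps B=1 W=0
Move 7: B@(3,0) -> caps B=1 W=0
Move 8: W@(3,3) -> caps B=1 W=0
Move 9: B@(1,3) -> caps B=1 W=0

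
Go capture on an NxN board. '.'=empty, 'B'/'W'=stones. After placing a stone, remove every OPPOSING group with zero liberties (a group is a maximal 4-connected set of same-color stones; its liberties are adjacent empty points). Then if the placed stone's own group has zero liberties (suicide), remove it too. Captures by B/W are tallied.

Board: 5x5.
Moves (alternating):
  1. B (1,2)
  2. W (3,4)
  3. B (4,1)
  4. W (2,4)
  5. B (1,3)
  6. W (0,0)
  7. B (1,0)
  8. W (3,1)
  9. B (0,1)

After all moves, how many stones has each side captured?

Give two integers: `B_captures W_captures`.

Move 1: B@(1,2) -> caps B=0 W=0
Move 2: W@(3,4) -> caps B=0 W=0
Move 3: B@(4,1) -> caps B=0 W=0
Move 4: W@(2,4) -> caps B=0 W=0
Move 5: B@(1,3) -> caps B=0 W=0
Move 6: W@(0,0) -> caps B=0 W=0
Move 7: B@(1,0) -> caps B=0 W=0
Move 8: W@(3,1) -> caps B=0 W=0
Move 9: B@(0,1) -> caps B=1 W=0

Answer: 1 0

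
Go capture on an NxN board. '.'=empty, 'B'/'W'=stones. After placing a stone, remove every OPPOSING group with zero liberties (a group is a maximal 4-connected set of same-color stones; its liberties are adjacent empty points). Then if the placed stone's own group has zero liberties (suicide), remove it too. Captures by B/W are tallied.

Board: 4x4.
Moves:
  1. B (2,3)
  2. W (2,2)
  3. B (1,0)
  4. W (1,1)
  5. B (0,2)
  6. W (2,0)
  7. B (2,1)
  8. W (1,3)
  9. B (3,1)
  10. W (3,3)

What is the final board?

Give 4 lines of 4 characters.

Move 1: B@(2,3) -> caps B=0 W=0
Move 2: W@(2,2) -> caps B=0 W=0
Move 3: B@(1,0) -> caps B=0 W=0
Move 4: W@(1,1) -> caps B=0 W=0
Move 5: B@(0,2) -> caps B=0 W=0
Move 6: W@(2,0) -> caps B=0 W=0
Move 7: B@(2,1) -> caps B=0 W=0
Move 8: W@(1,3) -> caps B=0 W=0
Move 9: B@(3,1) -> caps B=0 W=0
Move 10: W@(3,3) -> caps B=0 W=1

Answer: ..B.
BW.W
WBW.
.B.W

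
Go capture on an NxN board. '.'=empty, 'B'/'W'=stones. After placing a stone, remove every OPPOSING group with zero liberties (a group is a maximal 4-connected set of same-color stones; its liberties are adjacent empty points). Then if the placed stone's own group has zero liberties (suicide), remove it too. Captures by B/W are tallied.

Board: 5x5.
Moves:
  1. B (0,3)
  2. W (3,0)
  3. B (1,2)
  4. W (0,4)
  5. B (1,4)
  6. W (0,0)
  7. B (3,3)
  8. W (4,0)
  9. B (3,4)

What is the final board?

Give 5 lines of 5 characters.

Answer: W..B.
..B.B
.....
W..BB
W....

Derivation:
Move 1: B@(0,3) -> caps B=0 W=0
Move 2: W@(3,0) -> caps B=0 W=0
Move 3: B@(1,2) -> caps B=0 W=0
Move 4: W@(0,4) -> caps B=0 W=0
Move 5: B@(1,4) -> caps B=1 W=0
Move 6: W@(0,0) -> caps B=1 W=0
Move 7: B@(3,3) -> caps B=1 W=0
Move 8: W@(4,0) -> caps B=1 W=0
Move 9: B@(3,4) -> caps B=1 W=0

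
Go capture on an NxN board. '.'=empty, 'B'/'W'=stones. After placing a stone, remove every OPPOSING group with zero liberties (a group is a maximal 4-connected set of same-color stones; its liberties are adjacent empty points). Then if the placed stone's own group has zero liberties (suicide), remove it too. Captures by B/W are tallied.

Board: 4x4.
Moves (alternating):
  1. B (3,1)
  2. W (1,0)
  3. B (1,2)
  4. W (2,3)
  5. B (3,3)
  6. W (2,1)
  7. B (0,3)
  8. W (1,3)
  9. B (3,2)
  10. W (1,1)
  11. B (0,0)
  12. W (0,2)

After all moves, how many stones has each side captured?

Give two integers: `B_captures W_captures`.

Answer: 0 1

Derivation:
Move 1: B@(3,1) -> caps B=0 W=0
Move 2: W@(1,0) -> caps B=0 W=0
Move 3: B@(1,2) -> caps B=0 W=0
Move 4: W@(2,3) -> caps B=0 W=0
Move 5: B@(3,3) -> caps B=0 W=0
Move 6: W@(2,1) -> caps B=0 W=0
Move 7: B@(0,3) -> caps B=0 W=0
Move 8: W@(1,3) -> caps B=0 W=0
Move 9: B@(3,2) -> caps B=0 W=0
Move 10: W@(1,1) -> caps B=0 W=0
Move 11: B@(0,0) -> caps B=0 W=0
Move 12: W@(0,2) -> caps B=0 W=1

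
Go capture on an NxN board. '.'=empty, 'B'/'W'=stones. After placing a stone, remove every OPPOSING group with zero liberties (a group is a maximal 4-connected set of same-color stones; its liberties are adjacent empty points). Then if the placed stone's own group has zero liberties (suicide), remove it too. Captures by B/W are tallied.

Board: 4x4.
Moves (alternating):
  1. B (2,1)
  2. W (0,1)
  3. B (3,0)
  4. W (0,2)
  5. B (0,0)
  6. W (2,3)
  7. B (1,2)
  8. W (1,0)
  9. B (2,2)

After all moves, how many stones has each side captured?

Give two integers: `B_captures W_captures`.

Move 1: B@(2,1) -> caps B=0 W=0
Move 2: W@(0,1) -> caps B=0 W=0
Move 3: B@(3,0) -> caps B=0 W=0
Move 4: W@(0,2) -> caps B=0 W=0
Move 5: B@(0,0) -> caps B=0 W=0
Move 6: W@(2,3) -> caps B=0 W=0
Move 7: B@(1,2) -> caps B=0 W=0
Move 8: W@(1,0) -> caps B=0 W=1
Move 9: B@(2,2) -> caps B=0 W=1

Answer: 0 1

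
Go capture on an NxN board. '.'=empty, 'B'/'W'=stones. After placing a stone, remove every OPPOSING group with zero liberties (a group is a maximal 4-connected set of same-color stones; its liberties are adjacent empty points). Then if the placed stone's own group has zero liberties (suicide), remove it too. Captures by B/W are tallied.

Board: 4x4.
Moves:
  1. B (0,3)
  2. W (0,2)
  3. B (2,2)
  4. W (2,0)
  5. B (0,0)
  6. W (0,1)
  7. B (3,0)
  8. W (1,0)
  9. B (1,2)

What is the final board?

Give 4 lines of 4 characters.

Answer: .WWB
W.B.
W.B.
B...

Derivation:
Move 1: B@(0,3) -> caps B=0 W=0
Move 2: W@(0,2) -> caps B=0 W=0
Move 3: B@(2,2) -> caps B=0 W=0
Move 4: W@(2,0) -> caps B=0 W=0
Move 5: B@(0,0) -> caps B=0 W=0
Move 6: W@(0,1) -> caps B=0 W=0
Move 7: B@(3,0) -> caps B=0 W=0
Move 8: W@(1,0) -> caps B=0 W=1
Move 9: B@(1,2) -> caps B=0 W=1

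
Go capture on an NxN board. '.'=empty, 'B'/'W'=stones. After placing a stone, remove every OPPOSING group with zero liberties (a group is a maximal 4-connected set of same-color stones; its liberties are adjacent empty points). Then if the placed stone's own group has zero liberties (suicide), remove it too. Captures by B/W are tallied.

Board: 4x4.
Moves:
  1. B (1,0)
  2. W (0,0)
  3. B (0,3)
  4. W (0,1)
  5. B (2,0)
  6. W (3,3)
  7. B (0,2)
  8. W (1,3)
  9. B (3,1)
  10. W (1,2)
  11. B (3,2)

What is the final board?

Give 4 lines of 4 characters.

Move 1: B@(1,0) -> caps B=0 W=0
Move 2: W@(0,0) -> caps B=0 W=0
Move 3: B@(0,3) -> caps B=0 W=0
Move 4: W@(0,1) -> caps B=0 W=0
Move 5: B@(2,0) -> caps B=0 W=0
Move 6: W@(3,3) -> caps B=0 W=0
Move 7: B@(0,2) -> caps B=0 W=0
Move 8: W@(1,3) -> caps B=0 W=0
Move 9: B@(3,1) -> caps B=0 W=0
Move 10: W@(1,2) -> caps B=0 W=2
Move 11: B@(3,2) -> caps B=0 W=2

Answer: WW..
B.WW
B...
.BBW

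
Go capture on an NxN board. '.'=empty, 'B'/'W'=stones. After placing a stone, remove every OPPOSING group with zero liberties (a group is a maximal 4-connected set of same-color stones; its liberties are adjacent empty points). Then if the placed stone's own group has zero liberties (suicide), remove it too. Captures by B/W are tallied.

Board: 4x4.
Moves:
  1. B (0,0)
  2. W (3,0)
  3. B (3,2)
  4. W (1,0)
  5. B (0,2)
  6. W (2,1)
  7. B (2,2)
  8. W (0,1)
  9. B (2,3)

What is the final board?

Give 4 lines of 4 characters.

Move 1: B@(0,0) -> caps B=0 W=0
Move 2: W@(3,0) -> caps B=0 W=0
Move 3: B@(3,2) -> caps B=0 W=0
Move 4: W@(1,0) -> caps B=0 W=0
Move 5: B@(0,2) -> caps B=0 W=0
Move 6: W@(2,1) -> caps B=0 W=0
Move 7: B@(2,2) -> caps B=0 W=0
Move 8: W@(0,1) -> caps B=0 W=1
Move 9: B@(2,3) -> caps B=0 W=1

Answer: .WB.
W...
.WBB
W.B.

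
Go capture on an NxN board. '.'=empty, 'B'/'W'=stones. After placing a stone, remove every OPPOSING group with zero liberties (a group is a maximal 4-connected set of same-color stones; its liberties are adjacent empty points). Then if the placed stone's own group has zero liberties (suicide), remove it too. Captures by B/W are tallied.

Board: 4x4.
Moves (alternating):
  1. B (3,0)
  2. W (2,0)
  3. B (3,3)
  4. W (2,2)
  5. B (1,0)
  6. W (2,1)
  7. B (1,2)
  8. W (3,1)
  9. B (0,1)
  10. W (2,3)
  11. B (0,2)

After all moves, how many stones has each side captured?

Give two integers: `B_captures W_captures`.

Move 1: B@(3,0) -> caps B=0 W=0
Move 2: W@(2,0) -> caps B=0 W=0
Move 3: B@(3,3) -> caps B=0 W=0
Move 4: W@(2,2) -> caps B=0 W=0
Move 5: B@(1,0) -> caps B=0 W=0
Move 6: W@(2,1) -> caps B=0 W=0
Move 7: B@(1,2) -> caps B=0 W=0
Move 8: W@(3,1) -> caps B=0 W=1
Move 9: B@(0,1) -> caps B=0 W=1
Move 10: W@(2,3) -> caps B=0 W=1
Move 11: B@(0,2) -> caps B=0 W=1

Answer: 0 1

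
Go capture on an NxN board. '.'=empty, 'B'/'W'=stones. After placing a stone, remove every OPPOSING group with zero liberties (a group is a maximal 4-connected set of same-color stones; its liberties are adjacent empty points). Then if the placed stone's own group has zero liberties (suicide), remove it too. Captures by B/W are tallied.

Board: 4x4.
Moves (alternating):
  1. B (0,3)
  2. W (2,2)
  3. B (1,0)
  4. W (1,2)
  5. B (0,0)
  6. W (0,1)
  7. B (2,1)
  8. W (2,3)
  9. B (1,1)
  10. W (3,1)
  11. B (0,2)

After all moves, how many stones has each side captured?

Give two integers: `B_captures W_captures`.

Move 1: B@(0,3) -> caps B=0 W=0
Move 2: W@(2,2) -> caps B=0 W=0
Move 3: B@(1,0) -> caps B=0 W=0
Move 4: W@(1,2) -> caps B=0 W=0
Move 5: B@(0,0) -> caps B=0 W=0
Move 6: W@(0,1) -> caps B=0 W=0
Move 7: B@(2,1) -> caps B=0 W=0
Move 8: W@(2,3) -> caps B=0 W=0
Move 9: B@(1,1) -> caps B=0 W=0
Move 10: W@(3,1) -> caps B=0 W=0
Move 11: B@(0,2) -> caps B=1 W=0

Answer: 1 0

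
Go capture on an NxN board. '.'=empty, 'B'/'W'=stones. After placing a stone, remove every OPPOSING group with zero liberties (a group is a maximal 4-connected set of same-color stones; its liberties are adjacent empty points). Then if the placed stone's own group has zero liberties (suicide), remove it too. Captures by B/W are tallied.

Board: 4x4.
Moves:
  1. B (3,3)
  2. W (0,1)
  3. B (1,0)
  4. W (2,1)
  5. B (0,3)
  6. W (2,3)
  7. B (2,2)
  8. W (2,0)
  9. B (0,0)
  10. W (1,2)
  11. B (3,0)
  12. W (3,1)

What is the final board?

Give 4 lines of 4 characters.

Move 1: B@(3,3) -> caps B=0 W=0
Move 2: W@(0,1) -> caps B=0 W=0
Move 3: B@(1,0) -> caps B=0 W=0
Move 4: W@(2,1) -> caps B=0 W=0
Move 5: B@(0,3) -> caps B=0 W=0
Move 6: W@(2,3) -> caps B=0 W=0
Move 7: B@(2,2) -> caps B=0 W=0
Move 8: W@(2,0) -> caps B=0 W=0
Move 9: B@(0,0) -> caps B=0 W=0
Move 10: W@(1,2) -> caps B=0 W=0
Move 11: B@(3,0) -> caps B=0 W=0
Move 12: W@(3,1) -> caps B=0 W=1

Answer: BW.B
B.W.
WWBW
.W.B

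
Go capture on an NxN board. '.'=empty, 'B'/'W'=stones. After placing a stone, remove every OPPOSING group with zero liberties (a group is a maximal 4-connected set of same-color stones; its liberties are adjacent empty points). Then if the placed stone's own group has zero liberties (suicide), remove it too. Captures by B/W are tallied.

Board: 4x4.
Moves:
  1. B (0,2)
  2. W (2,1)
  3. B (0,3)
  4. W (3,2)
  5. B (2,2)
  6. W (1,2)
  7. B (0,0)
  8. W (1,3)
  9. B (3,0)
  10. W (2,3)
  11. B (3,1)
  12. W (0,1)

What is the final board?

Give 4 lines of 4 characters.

Move 1: B@(0,2) -> caps B=0 W=0
Move 2: W@(2,1) -> caps B=0 W=0
Move 3: B@(0,3) -> caps B=0 W=0
Move 4: W@(3,2) -> caps B=0 W=0
Move 5: B@(2,2) -> caps B=0 W=0
Move 6: W@(1,2) -> caps B=0 W=0
Move 7: B@(0,0) -> caps B=0 W=0
Move 8: W@(1,3) -> caps B=0 W=0
Move 9: B@(3,0) -> caps B=0 W=0
Move 10: W@(2,3) -> caps B=0 W=1
Move 11: B@(3,1) -> caps B=0 W=1
Move 12: W@(0,1) -> caps B=0 W=3

Answer: BW..
..WW
.W.W
BBW.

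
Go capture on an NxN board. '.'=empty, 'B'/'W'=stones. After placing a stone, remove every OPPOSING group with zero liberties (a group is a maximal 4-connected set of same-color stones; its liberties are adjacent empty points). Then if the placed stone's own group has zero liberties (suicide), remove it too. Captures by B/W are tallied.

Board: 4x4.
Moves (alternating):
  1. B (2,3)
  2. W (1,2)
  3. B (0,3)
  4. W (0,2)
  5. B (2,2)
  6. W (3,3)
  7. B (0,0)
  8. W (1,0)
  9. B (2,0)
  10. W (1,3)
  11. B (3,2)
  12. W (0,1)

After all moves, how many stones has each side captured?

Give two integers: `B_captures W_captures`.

Answer: 1 2

Derivation:
Move 1: B@(2,3) -> caps B=0 W=0
Move 2: W@(1,2) -> caps B=0 W=0
Move 3: B@(0,3) -> caps B=0 W=0
Move 4: W@(0,2) -> caps B=0 W=0
Move 5: B@(2,2) -> caps B=0 W=0
Move 6: W@(3,3) -> caps B=0 W=0
Move 7: B@(0,0) -> caps B=0 W=0
Move 8: W@(1,0) -> caps B=0 W=0
Move 9: B@(2,0) -> caps B=0 W=0
Move 10: W@(1,3) -> caps B=0 W=1
Move 11: B@(3,2) -> caps B=1 W=1
Move 12: W@(0,1) -> caps B=1 W=2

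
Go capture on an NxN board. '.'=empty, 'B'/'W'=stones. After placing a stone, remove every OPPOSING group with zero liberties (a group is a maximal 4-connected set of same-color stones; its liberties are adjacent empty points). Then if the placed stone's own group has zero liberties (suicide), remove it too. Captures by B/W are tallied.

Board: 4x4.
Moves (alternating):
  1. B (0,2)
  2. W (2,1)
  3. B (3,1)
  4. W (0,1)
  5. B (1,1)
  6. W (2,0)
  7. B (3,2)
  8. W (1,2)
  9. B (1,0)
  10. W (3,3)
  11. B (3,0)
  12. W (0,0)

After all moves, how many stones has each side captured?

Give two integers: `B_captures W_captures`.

Move 1: B@(0,2) -> caps B=0 W=0
Move 2: W@(2,1) -> caps B=0 W=0
Move 3: B@(3,1) -> caps B=0 W=0
Move 4: W@(0,1) -> caps B=0 W=0
Move 5: B@(1,1) -> caps B=0 W=0
Move 6: W@(2,0) -> caps B=0 W=0
Move 7: B@(3,2) -> caps B=0 W=0
Move 8: W@(1,2) -> caps B=0 W=0
Move 9: B@(1,0) -> caps B=0 W=0
Move 10: W@(3,3) -> caps B=0 W=0
Move 11: B@(3,0) -> caps B=0 W=0
Move 12: W@(0,0) -> caps B=0 W=2

Answer: 0 2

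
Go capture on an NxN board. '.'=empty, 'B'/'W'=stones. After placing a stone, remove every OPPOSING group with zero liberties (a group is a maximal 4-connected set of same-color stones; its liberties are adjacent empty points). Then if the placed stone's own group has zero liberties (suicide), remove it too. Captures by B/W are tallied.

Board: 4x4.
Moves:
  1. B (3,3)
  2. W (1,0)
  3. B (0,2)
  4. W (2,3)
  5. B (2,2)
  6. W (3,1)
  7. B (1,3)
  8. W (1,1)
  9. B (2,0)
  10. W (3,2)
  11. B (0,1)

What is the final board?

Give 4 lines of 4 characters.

Answer: .BB.
WW.B
B.B.
.WWB

Derivation:
Move 1: B@(3,3) -> caps B=0 W=0
Move 2: W@(1,0) -> caps B=0 W=0
Move 3: B@(0,2) -> caps B=0 W=0
Move 4: W@(2,3) -> caps B=0 W=0
Move 5: B@(2,2) -> caps B=0 W=0
Move 6: W@(3,1) -> caps B=0 W=0
Move 7: B@(1,3) -> caps B=1 W=0
Move 8: W@(1,1) -> caps B=1 W=0
Move 9: B@(2,0) -> caps B=1 W=0
Move 10: W@(3,2) -> caps B=1 W=0
Move 11: B@(0,1) -> caps B=1 W=0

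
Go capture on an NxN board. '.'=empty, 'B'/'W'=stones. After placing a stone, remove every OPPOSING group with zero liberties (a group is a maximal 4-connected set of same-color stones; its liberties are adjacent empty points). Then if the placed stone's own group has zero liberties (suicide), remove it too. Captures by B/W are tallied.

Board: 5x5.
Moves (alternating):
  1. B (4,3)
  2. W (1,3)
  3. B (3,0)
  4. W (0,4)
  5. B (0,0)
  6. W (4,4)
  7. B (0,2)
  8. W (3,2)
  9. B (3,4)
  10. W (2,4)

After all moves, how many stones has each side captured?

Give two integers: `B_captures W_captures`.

Move 1: B@(4,3) -> caps B=0 W=0
Move 2: W@(1,3) -> caps B=0 W=0
Move 3: B@(3,0) -> caps B=0 W=0
Move 4: W@(0,4) -> caps B=0 W=0
Move 5: B@(0,0) -> caps B=0 W=0
Move 6: W@(4,4) -> caps B=0 W=0
Move 7: B@(0,2) -> caps B=0 W=0
Move 8: W@(3,2) -> caps B=0 W=0
Move 9: B@(3,4) -> caps B=1 W=0
Move 10: W@(2,4) -> caps B=1 W=0

Answer: 1 0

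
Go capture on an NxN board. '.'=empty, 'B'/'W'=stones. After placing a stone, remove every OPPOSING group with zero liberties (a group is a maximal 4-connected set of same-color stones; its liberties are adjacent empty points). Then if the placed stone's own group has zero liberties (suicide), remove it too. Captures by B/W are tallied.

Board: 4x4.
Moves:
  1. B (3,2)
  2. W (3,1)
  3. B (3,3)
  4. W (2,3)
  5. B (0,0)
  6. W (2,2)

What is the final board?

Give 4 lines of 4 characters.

Move 1: B@(3,2) -> caps B=0 W=0
Move 2: W@(3,1) -> caps B=0 W=0
Move 3: B@(3,3) -> caps B=0 W=0
Move 4: W@(2,3) -> caps B=0 W=0
Move 5: B@(0,0) -> caps B=0 W=0
Move 6: W@(2,2) -> caps B=0 W=2

Answer: B...
....
..WW
.W..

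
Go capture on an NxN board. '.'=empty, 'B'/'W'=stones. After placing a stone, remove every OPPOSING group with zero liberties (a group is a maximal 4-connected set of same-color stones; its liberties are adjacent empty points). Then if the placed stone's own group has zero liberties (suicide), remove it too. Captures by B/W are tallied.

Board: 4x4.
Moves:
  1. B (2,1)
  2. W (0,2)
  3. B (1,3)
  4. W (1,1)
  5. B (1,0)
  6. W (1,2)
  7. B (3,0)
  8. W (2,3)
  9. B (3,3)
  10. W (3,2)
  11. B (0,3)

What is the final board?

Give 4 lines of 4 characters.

Move 1: B@(2,1) -> caps B=0 W=0
Move 2: W@(0,2) -> caps B=0 W=0
Move 3: B@(1,3) -> caps B=0 W=0
Move 4: W@(1,1) -> caps B=0 W=0
Move 5: B@(1,0) -> caps B=0 W=0
Move 6: W@(1,2) -> caps B=0 W=0
Move 7: B@(3,0) -> caps B=0 W=0
Move 8: W@(2,3) -> caps B=0 W=0
Move 9: B@(3,3) -> caps B=0 W=0
Move 10: W@(3,2) -> caps B=0 W=1
Move 11: B@(0,3) -> caps B=0 W=1

Answer: ..W.
BWW.
.B.W
B.W.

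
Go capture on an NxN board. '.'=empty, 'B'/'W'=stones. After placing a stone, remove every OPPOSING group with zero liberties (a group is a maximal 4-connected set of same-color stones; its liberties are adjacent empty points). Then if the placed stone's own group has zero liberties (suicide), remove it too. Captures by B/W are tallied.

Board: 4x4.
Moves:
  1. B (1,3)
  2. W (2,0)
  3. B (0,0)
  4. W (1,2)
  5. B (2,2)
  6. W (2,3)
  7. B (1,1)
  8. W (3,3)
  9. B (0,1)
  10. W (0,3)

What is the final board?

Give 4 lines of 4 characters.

Answer: BB.W
.BW.
W.BW
...W

Derivation:
Move 1: B@(1,3) -> caps B=0 W=0
Move 2: W@(2,0) -> caps B=0 W=0
Move 3: B@(0,0) -> caps B=0 W=0
Move 4: W@(1,2) -> caps B=0 W=0
Move 5: B@(2,2) -> caps B=0 W=0
Move 6: W@(2,3) -> caps B=0 W=0
Move 7: B@(1,1) -> caps B=0 W=0
Move 8: W@(3,3) -> caps B=0 W=0
Move 9: B@(0,1) -> caps B=0 W=0
Move 10: W@(0,3) -> caps B=0 W=1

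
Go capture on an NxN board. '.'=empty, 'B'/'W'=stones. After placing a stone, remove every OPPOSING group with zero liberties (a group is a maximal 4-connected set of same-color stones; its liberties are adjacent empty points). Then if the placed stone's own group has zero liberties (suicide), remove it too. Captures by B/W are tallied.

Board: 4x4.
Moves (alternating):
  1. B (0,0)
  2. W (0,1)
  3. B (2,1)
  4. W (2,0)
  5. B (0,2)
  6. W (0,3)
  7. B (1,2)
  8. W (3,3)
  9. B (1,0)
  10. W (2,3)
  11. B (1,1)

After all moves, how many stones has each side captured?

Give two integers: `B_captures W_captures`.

Move 1: B@(0,0) -> caps B=0 W=0
Move 2: W@(0,1) -> caps B=0 W=0
Move 3: B@(2,1) -> caps B=0 W=0
Move 4: W@(2,0) -> caps B=0 W=0
Move 5: B@(0,2) -> caps B=0 W=0
Move 6: W@(0,3) -> caps B=0 W=0
Move 7: B@(1,2) -> caps B=0 W=0
Move 8: W@(3,3) -> caps B=0 W=0
Move 9: B@(1,0) -> caps B=0 W=0
Move 10: W@(2,3) -> caps B=0 W=0
Move 11: B@(1,1) -> caps B=1 W=0

Answer: 1 0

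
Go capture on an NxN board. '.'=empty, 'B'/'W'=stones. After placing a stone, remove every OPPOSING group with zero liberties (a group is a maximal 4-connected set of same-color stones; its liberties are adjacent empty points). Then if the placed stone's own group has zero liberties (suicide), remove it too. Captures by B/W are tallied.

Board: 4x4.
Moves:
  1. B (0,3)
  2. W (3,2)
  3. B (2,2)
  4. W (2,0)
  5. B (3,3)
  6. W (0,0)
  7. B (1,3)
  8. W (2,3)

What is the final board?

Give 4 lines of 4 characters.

Answer: W..B
...B
W.BW
..W.

Derivation:
Move 1: B@(0,3) -> caps B=0 W=0
Move 2: W@(3,2) -> caps B=0 W=0
Move 3: B@(2,2) -> caps B=0 W=0
Move 4: W@(2,0) -> caps B=0 W=0
Move 5: B@(3,3) -> caps B=0 W=0
Move 6: W@(0,0) -> caps B=0 W=0
Move 7: B@(1,3) -> caps B=0 W=0
Move 8: W@(2,3) -> caps B=0 W=1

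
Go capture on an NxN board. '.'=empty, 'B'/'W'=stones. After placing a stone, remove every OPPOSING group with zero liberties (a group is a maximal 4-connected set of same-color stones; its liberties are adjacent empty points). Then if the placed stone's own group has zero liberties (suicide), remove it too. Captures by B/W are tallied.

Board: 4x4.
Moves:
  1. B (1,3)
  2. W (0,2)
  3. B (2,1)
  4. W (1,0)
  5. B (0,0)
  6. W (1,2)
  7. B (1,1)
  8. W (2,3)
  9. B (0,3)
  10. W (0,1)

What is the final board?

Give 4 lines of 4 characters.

Answer: .WW.
WBW.
.B.W
....

Derivation:
Move 1: B@(1,3) -> caps B=0 W=0
Move 2: W@(0,2) -> caps B=0 W=0
Move 3: B@(2,1) -> caps B=0 W=0
Move 4: W@(1,0) -> caps B=0 W=0
Move 5: B@(0,0) -> caps B=0 W=0
Move 6: W@(1,2) -> caps B=0 W=0
Move 7: B@(1,1) -> caps B=0 W=0
Move 8: W@(2,3) -> caps B=0 W=0
Move 9: B@(0,3) -> caps B=0 W=0
Move 10: W@(0,1) -> caps B=0 W=1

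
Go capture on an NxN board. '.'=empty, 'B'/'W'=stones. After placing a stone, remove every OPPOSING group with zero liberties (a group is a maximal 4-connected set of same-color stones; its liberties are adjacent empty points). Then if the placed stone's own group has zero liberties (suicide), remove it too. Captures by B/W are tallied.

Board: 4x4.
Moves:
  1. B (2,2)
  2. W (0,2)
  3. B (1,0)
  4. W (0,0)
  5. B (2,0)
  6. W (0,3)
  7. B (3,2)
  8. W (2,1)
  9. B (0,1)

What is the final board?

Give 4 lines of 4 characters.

Move 1: B@(2,2) -> caps B=0 W=0
Move 2: W@(0,2) -> caps B=0 W=0
Move 3: B@(1,0) -> caps B=0 W=0
Move 4: W@(0,0) -> caps B=0 W=0
Move 5: B@(2,0) -> caps B=0 W=0
Move 6: W@(0,3) -> caps B=0 W=0
Move 7: B@(3,2) -> caps B=0 W=0
Move 8: W@(2,1) -> caps B=0 W=0
Move 9: B@(0,1) -> caps B=1 W=0

Answer: .BWW
B...
BWB.
..B.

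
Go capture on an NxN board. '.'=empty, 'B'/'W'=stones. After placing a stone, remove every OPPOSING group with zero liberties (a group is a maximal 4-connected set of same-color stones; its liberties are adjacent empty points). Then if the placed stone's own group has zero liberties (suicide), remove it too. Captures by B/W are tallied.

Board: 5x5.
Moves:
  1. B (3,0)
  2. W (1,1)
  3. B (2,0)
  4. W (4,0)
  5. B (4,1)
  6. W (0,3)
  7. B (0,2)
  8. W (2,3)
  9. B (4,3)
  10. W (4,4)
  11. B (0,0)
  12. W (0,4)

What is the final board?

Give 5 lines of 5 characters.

Move 1: B@(3,0) -> caps B=0 W=0
Move 2: W@(1,1) -> caps B=0 W=0
Move 3: B@(2,0) -> caps B=0 W=0
Move 4: W@(4,0) -> caps B=0 W=0
Move 5: B@(4,1) -> caps B=1 W=0
Move 6: W@(0,3) -> caps B=1 W=0
Move 7: B@(0,2) -> caps B=1 W=0
Move 8: W@(2,3) -> caps B=1 W=0
Move 9: B@(4,3) -> caps B=1 W=0
Move 10: W@(4,4) -> caps B=1 W=0
Move 11: B@(0,0) -> caps B=1 W=0
Move 12: W@(0,4) -> caps B=1 W=0

Answer: B.BWW
.W...
B..W.
B....
.B.BW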